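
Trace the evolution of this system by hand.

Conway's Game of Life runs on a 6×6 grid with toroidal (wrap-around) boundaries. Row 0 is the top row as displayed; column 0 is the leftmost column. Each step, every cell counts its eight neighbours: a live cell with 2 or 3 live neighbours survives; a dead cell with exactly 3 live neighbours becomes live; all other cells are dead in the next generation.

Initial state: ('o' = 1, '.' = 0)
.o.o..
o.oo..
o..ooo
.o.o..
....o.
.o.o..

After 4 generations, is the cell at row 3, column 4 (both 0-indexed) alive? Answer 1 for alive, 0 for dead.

1

t=0: .o.o..
o.oo..
o..ooo
.o.o..
....o.
.o.o..
t=1: oo.oo.
o.....
o....o
o.oo..
...oo.
...oo.
t=2: ooooo.
....o.
o....o
oooo..
.....o
......
t=3: .ooooo
..o.o.
o.oooo
.oo.o.
ooo...
oooooo
t=4: ......
......
o.....
....o.
......
......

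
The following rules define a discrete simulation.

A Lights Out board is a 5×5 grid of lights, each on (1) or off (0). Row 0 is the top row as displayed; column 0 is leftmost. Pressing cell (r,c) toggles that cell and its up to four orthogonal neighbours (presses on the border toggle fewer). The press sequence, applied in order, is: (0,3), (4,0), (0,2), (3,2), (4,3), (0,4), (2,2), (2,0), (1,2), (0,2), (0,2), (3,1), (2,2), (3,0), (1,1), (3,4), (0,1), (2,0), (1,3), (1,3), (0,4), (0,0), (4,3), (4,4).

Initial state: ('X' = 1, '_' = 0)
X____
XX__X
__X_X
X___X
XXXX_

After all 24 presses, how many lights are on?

11

0) X____
XX__X
__X_X
X___X
XXXX_
1) X_XXX
XX_XX
__X_X
X___X
XXXX_
2) X_XXX
XX_XX
__X_X
____X
__XX_
3) XX__X
XXXXX
__X_X
____X
__XX_
4) XX__X
XXXXX
____X
_XXXX
___X_
5) XX__X
XXXXX
____X
_XX_X
__X_X
6) XX_X_
XXXX_
____X
_XX_X
__X_X
7) XX_X_
XX_X_
_XXXX
_X__X
__X_X
8) XX_X_
_X_X_
X_XXX
XX__X
__X_X
9) XXXX_
__X__
X__XX
XX__X
__X_X
10) X____
_____
X__XX
XX__X
__X_X
11) XXXX_
__X__
X__XX
XX__X
__X_X
12) XXXX_
__X__
XX_XX
__X_X
_XX_X
13) XXXX_
_____
X_X_X
____X
_XX_X
14) XXXX_
_____
__X_X
XX__X
XXX_X
15) X_XX_
XXX__
_XX_X
XX__X
XXX_X
16) X_XX_
XXX__
_XX__
XX_X_
XXX__
17) _X_X_
X_X__
_XX__
XX_X_
XXX__
18) _X_X_
__X__
X_X__
_X_X_
XXX__
19) _X___
___XX
X_XX_
_X_X_
XXX__
20) _X_X_
__X__
X_X__
_X_X_
XXX__
21) _X__X
__X_X
X_X__
_X_X_
XXX__
22) X___X
X_X_X
X_X__
_X_X_
XXX__
23) X___X
X_X_X
X_X__
_X___
XX_XX
24) X___X
X_X_X
X_X__
_X__X
XX___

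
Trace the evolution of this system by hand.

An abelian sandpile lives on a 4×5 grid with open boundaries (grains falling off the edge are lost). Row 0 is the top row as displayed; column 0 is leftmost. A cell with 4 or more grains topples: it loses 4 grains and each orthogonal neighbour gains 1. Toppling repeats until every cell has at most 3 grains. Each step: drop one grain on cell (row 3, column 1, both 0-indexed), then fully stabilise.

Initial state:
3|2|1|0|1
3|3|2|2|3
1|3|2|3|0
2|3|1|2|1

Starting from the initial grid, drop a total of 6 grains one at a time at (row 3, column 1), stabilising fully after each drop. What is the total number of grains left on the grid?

35

[0] 3|2|1|0|1
3|3|2|2|3
1|3|2|3|0
2|3|1|2|1
[1] 1|0|2|0|1
1|2|3|2|3
3|1|3|3|0
3|1|2|2|1
[2] 1|0|2|0|1
1|2|3|2|3
3|1|3|3|0
3|2|2|2|1
[3] 1|0|2|0|1
1|2|3|2|3
3|1|3|3|0
3|3|2|2|1
[4] 1|0|2|0|1
2|2|3|2|3
0|3|3|3|0
1|1|3|2|1
[5] 1|0|2|0|1
2|2|3|2|3
0|3|3|3|0
1|2|3|2|1
[6] 1|0|2|0|1
2|2|3|2|3
0|3|3|3|0
1|3|3|2|1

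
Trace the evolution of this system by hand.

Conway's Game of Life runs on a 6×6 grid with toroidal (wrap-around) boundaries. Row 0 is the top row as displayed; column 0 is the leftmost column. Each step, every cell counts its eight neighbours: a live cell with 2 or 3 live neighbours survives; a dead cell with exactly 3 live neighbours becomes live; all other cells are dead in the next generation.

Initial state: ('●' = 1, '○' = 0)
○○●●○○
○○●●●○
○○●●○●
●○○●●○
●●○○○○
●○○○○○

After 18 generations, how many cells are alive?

gen 0: ○○●●○○
○○●●●○
○○●●○●
●○○●●○
●●○○○○
●○○○○○
gen 1: ○●●○●○
○●○○○○
○●○○○●
●○○●●○
●●○○○○
●○●○○○
gen 2: ●○●●○○
○●○○○○
○●●○●●
○○●○●○
●○●●○○
●○●●○●
gen 3: ●○○●●●
○○○○●●
●●●○●●
●○○○●○
●○○○○○
●○○○○●
gen 4: ○○○●○○
○○●○○○
○●○○○○
○○○●●○
●●○○○○
○●○○○○
gen 5: ○○●○○○
○○●○○○
○○●●○○
●●●○○○
●●●○○○
●●●○○○
gen 6: ○○●●○○
○●●○○○
○○○●○○
●○○○○○
○○○●○●
●○○●○○
gen 7: ○○○●○○
○●○○○○
○●●○○○
○○○○●○
●○○○●●
○○○●○○
gen 8: ○○●○○○
○●○○○○
○●●○○○
●●○●●○
○○○●●●
○○○●○●
gen 9: ○○●○○○
○●○○○○
○○○●○○
●●○○○○
○○○○○○
○○●●○●
gen 10: ○●●●○○
○○●○○○
●●●○○○
○○○○○○
●●●○○○
○○●●○○
gen 11: ○●○○○○
●○○○○○
○●●○○○
○○○○○○
○●●●○○
●○○○○○
gen 12: ●●○○○○
●○●○○○
○●○○○○
○○○●○○
○●●○○○
●○○○○○
gen 13: ●○○○○●
●○●○○○
○●●○○○
○●○○○○
○●●○○○
●○●○○○
gen 14: ●○○○○●
●○●○○●
●○●○○○
●○○○○○
●○●○○○
●○●○○●
gen 15: ○○○○●○
○○○○○○
●○○○○○
●○○○○●
●○○○○○
○○○○○○
gen 16: ○○○○○○
○○○○○○
●○○○○●
●●○○○●
●○○○○●
○○○○○○
gen 17: ○○○○○○
○○○○○○
○●○○○●
○●○○●○
○●○○○●
○○○○○○
gen 18: ○○○○○○
○○○○○○
●○○○○○
○●●○●●
●○○○○○
○○○○○○

6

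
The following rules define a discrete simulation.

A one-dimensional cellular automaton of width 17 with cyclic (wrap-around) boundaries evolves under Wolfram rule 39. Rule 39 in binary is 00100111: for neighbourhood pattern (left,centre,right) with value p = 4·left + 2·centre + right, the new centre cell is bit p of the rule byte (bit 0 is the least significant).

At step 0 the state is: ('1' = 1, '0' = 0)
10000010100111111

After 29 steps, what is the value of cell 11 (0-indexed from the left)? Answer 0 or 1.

0

k=0  10000010100111111
k=1  00111111101000000
k=2  11000000011011111
k=3  00011111100100000
k=4  11100000001101111
k=5  00001111110010000
k=6  11110000000110111
k=7  00000111111001000
k=8  11111000000011011
k=9  00000011111100100
k=10  11111100000001101
k=11  00000001111110010
k=12  11111110000000110
k=13  00000000111111001
k=14  01111111000000011
k=15  10000000011111100
k=16  10111111100000001
k=17  01000000001111110
k=18  11011111110000000
k=19  00100000000111111
k=20  01101111111000000
k=21  10010000000011111
k=22  00110111111100000
k=23  11001000000001111
k=24  00011011111110000
k=25  11100100000000111
k=26  00001101111111000
k=27  11110010000000011
k=28  00000110111111100
k=29  11111001000000001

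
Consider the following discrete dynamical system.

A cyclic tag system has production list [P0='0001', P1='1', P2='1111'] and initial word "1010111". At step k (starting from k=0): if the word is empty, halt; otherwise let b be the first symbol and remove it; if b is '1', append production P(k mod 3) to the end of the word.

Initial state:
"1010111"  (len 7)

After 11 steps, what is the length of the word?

14

[0] "1010111"  (len 7)
[1] "0101110001"  (len 10)
[2] "101110001"  (len 9)
[3] "011100011111"  (len 12)
[4] "11100011111"  (len 11)
[5] "11000111111"  (len 11)
[6] "10001111111111"  (len 14)
[7] "00011111111110001"  (len 17)
[8] "0011111111110001"  (len 16)
[9] "011111111110001"  (len 15)
[10] "11111111110001"  (len 14)
[11] "11111111100011"  (len 14)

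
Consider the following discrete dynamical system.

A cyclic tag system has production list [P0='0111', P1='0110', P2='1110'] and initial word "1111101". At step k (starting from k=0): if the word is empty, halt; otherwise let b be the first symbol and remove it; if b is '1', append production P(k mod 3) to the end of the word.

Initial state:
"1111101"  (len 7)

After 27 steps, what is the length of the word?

[0] "1111101"  (len 7)
[1] "1111010111"  (len 10)
[2] "1110101110110"  (len 13)
[3] "1101011101101110"  (len 16)
[4] "1010111011011100111"  (len 19)
[5] "0101110110111001110110"  (len 22)
[6] "101110110111001110110"  (len 21)
[7] "011101101110011101100111"  (len 24)
[8] "11101101110011101100111"  (len 23)
[9] "11011011100111011001111110"  (len 26)
[10] "10110111001110110011111100111"  (len 29)
[11] "01101110011101100111111001110110"  (len 32)
[12] "1101110011101100111111001110110"  (len 31)
[13] "1011100111011001111110011101100111"  (len 34)
[14] "0111001110110011111100111011001110110"  (len 37)
[15] "111001110110011111100111011001110110"  (len 36)
[16] "110011101100111111001110110011101100111"  (len 39)
[17] "100111011001111110011101100111011001110110"  (len 42)
[18] "001110110011111100111011001110110011101101110"  (len 45)
[19] "01110110011111100111011001110110011101101110"  (len 44)
[20] "1110110011111100111011001110110011101101110"  (len 43)
[21] "1101100111111001110110011101100111011011101110"  (len 46)
[22] "1011001111110011101100111011001110110111011100111"  (len 49)
[23] "0110011111100111011001110110011101101110111001110110"  (len 52)
[24] "110011111100111011001110110011101101110111001110110"  (len 51)
[25] "100111111001110110011101100111011011101110011101100111"  (len 54)
[26] "001111110011101100111011001110110111011100111011001110110"  (len 57)
[27] "01111110011101100111011001110110111011100111011001110110"  (len 56)

56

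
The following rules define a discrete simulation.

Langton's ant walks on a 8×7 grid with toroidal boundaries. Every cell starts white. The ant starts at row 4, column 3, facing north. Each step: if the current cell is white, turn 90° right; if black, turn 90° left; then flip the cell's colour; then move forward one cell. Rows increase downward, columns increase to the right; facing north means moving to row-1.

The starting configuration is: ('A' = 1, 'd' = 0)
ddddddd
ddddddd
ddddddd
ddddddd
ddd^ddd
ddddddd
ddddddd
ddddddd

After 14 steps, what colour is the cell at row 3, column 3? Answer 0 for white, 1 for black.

k=0  ddddddd
ddddddd
ddddddd
ddddddd
ddd^ddd
ddddddd
ddddddd
ddddddd
k=1  ddddddd
ddddddd
ddddddd
ddddddd
dddA>dd
ddddddd
ddddddd
ddddddd
k=2  ddddddd
ddddddd
ddddddd
ddddddd
dddAAdd
ddddvdd
ddddddd
ddddddd
k=3  ddddddd
ddddddd
ddddddd
ddddddd
dddAAdd
ddd<Add
ddddddd
ddddddd
k=4  ddddddd
ddddddd
ddddddd
ddddddd
ddd^Add
dddAAdd
ddddddd
ddddddd
k=5  ddddddd
ddddddd
ddddddd
ddddddd
dd<dAdd
dddAAdd
ddddddd
ddddddd
k=6  ddddddd
ddddddd
ddddddd
dd^dddd
ddAdAdd
dddAAdd
ddddddd
ddddddd
k=7  ddddddd
ddddddd
ddddddd
ddA>ddd
ddAdAdd
dddAAdd
ddddddd
ddddddd
k=8  ddddddd
ddddddd
ddddddd
ddAAddd
ddAvAdd
dddAAdd
ddddddd
ddddddd
k=9  ddddddd
ddddddd
ddddddd
ddAAddd
dd<AAdd
dddAAdd
ddddddd
ddddddd
k=10  ddddddd
ddddddd
ddddddd
ddAAddd
dddAAdd
ddvAAdd
ddddddd
ddddddd
k=11  ddddddd
ddddddd
ddddddd
ddAAddd
dddAAdd
d<AAAdd
ddddddd
ddddddd
k=12  ddddddd
ddddddd
ddddddd
ddAAddd
d^dAAdd
dAAAAdd
ddddddd
ddddddd
k=13  ddddddd
ddddddd
ddddddd
ddAAddd
dA>AAdd
dAAAAdd
ddddddd
ddddddd
k=14  ddddddd
ddddddd
ddddddd
ddAAddd
dAAAAdd
dAvAAdd
ddddddd
ddddddd

1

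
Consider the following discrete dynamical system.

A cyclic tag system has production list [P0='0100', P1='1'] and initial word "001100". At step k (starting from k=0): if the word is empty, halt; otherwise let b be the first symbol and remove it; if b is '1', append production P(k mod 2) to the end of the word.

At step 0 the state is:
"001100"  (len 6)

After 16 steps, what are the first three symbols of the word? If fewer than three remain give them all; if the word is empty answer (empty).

[0] "001100"  (len 6)
[1] "01100"  (len 5)
[2] "1100"  (len 4)
[3] "1000100"  (len 7)
[4] "0001001"  (len 7)
[5] "001001"  (len 6)
[6] "01001"  (len 5)
[7] "1001"  (len 4)
[8] "0011"  (len 4)
[9] "011"  (len 3)
[10] "11"  (len 2)
[11] "10100"  (len 5)
[12] "01001"  (len 5)
[13] "1001"  (len 4)
[14] "0011"  (len 4)
[15] "011"  (len 3)
[16] "11"  (len 2)

11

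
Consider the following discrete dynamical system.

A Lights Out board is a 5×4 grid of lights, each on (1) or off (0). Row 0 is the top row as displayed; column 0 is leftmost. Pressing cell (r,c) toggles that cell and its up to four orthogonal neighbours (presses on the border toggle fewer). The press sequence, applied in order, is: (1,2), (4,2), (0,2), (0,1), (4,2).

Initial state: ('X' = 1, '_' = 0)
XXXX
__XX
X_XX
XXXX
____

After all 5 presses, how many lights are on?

0) XXXX
__XX
X_XX
XXXX
____
1) XX_X
_X__
X__X
XXXX
____
2) XX_X
_X__
X__X
XX_X
_XXX
3) X_X_
_XX_
X__X
XX_X
_XXX
4) _X__
__X_
X__X
XX_X
_XXX
5) _X__
__X_
X__X
XXXX
____

8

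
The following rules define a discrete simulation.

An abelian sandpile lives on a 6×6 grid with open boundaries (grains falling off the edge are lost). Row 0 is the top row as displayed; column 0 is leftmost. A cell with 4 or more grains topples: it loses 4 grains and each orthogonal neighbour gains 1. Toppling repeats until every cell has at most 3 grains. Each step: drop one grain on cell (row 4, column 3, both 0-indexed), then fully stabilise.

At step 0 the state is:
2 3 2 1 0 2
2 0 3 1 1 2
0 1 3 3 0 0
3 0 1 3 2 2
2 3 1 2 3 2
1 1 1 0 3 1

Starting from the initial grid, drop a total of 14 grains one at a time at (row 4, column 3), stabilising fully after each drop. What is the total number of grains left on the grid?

66

k=0  2 3 2 1 0 2
2 0 3 1 1 2
0 1 3 3 0 0
3 0 1 3 2 2
2 3 1 2 3 2
1 1 1 0 3 1
k=1  2 3 2 1 0 2
2 0 3 1 1 2
0 1 3 3 0 0
3 0 1 3 2 2
2 3 1 3 3 2
1 1 1 0 3 1
k=2  2 3 3 1 0 2
2 1 0 3 1 2
0 2 1 1 2 0
3 0 3 2 0 3
2 3 2 2 2 3
1 1 1 2 0 2
k=3  2 3 3 1 0 2
2 1 0 3 1 2
0 2 1 1 2 0
3 0 3 2 0 3
2 3 2 3 2 3
1 1 1 2 0 2
k=4  2 3 3 1 0 2
2 1 0 3 1 2
0 2 1 1 2 0
3 0 3 3 0 3
2 3 3 0 3 3
1 1 1 3 0 2
k=5  2 3 3 1 0 2
2 1 0 3 1 2
0 2 1 1 2 0
3 0 3 3 0 3
2 3 3 1 3 3
1 1 1 3 0 2
k=6  2 3 3 1 0 2
2 1 0 3 1 2
0 2 1 1 2 0
3 0 3 3 0 3
2 3 3 2 3 3
1 1 1 3 0 2
k=7  2 3 3 1 0 2
2 1 0 3 1 2
0 2 1 1 2 0
3 0 3 3 0 3
2 3 3 3 3 3
1 1 1 3 0 2
k=8  2 3 3 1 0 2
2 1 0 3 1 2
0 2 2 2 2 1
3 2 1 2 3 0
3 0 3 0 2 1
1 2 3 1 2 3
k=9  2 3 3 1 0 2
2 1 0 3 1 2
0 2 2 2 2 1
3 2 1 2 3 0
3 0 3 1 2 1
1 2 3 1 2 3
k=10  2 3 3 1 0 2
2 1 0 3 1 2
0 2 2 2 2 1
3 2 1 2 3 0
3 0 3 2 2 1
1 2 3 1 2 3
k=11  2 3 3 1 0 2
2 1 0 3 1 2
0 2 2 2 2 1
3 2 1 2 3 0
3 0 3 3 2 1
1 2 3 1 2 3
k=12  2 3 3 1 0 2
2 1 0 3 1 2
0 2 2 2 2 1
3 2 2 3 3 0
3 1 1 1 3 1
1 3 0 3 2 3
k=13  2 3 3 1 0 2
2 1 0 3 1 2
0 2 2 2 2 1
3 2 2 3 3 0
3 1 1 2 3 1
1 3 0 3 2 3
k=14  2 3 3 1 0 2
2 1 0 3 1 2
0 2 2 2 2 1
3 2 2 3 3 0
3 1 1 3 3 1
1 3 0 3 2 3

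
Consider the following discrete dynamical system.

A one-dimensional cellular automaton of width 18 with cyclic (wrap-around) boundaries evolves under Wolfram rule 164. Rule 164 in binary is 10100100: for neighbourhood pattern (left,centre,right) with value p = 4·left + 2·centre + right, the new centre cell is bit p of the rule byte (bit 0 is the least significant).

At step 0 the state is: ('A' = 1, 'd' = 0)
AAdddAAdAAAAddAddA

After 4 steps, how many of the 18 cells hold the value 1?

[0] AAdddAAdAAAAddAddA
[1] AddddddAdAAdddAddd
[2] AddddddAAdddddAddd
[3] AdddddddddddddAddd
[4] AdddddddddddddAddd

2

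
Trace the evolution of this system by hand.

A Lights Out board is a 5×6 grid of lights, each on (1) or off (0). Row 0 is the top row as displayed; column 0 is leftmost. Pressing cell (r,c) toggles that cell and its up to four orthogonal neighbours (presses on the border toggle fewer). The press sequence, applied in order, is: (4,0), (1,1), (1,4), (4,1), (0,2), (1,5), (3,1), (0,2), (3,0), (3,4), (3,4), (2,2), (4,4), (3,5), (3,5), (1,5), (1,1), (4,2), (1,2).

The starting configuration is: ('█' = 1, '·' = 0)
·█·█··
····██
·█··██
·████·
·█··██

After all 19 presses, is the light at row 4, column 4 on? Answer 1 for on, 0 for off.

0

gen 0: ·█·█··
····██
·█··██
·████·
·█··██
gen 1: ·█·█··
····██
·█··██
█████·
█···██
gen 2: ···█··
███·██
····██
█████·
█···██
gen 3: ···██·
████··
·····█
█████·
█···██
gen 4: ···██·
████··
·····█
█·███·
·██·██
gen 5: ·██·█·
██·█··
·····█
█·███·
·██·██
gen 6: ·██·██
██·███
······
█·███·
·██·██
gen 7: ·██·██
██·███
·█····
·█·██·
··█·██
gen 8: ···███
██████
·█····
·█·██·
··█·██
gen 9: ···███
██████
██····
█··██·
█·█·██
gen 10: ···███
██████
██··█·
█····█
█·█··█
gen 11: ···███
██████
██····
█··██·
█·█·██
gen 12: ···███
██·███
█·██··
█·███·
█·█·██
gen 13: ···███
██·███
█·██··
█·██··
█·██··
gen 14: ···███
██·███
█·██·█
█·████
█·██·█
gen 15: ···███
██·███
█·██··
█·██··
█·██··
gen 16: ···██·
██·█··
█·██·█
█·██··
█·██··
gen 17: ·█·██·
··██··
████·█
█·██··
█·██··
gen 18: ·█·██·
··██··
████·█
█··█··
██····
gen 19: ·████·
·█····
██·█·█
█··█··
██····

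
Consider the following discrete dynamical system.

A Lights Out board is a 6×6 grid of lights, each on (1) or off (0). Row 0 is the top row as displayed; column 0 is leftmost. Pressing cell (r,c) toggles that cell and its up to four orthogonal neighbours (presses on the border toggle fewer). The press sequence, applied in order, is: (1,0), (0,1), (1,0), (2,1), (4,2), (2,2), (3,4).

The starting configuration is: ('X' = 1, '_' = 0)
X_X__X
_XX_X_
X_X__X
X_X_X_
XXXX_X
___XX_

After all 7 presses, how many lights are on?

[0] X_X__X
_XX_X_
X_X__X
X_X_X_
XXXX_X
___XX_
[1] __X__X
X_X_X_
__X__X
X_X_X_
XXXX_X
___XX_
[2] XX___X
XXX_X_
__X__X
X_X_X_
XXXX_X
___XX_
[3] _X___X
__X_X_
X_X__X
X_X_X_
XXXX_X
___XX_
[4] _X___X
_XX_X_
_X___X
XXX_X_
XXXX_X
___XX_
[5] _X___X
_XX_X_
_X___X
XX__X_
X____X
__XXX_
[6] _X___X
_X__X_
__XX_X
XXX_X_
X____X
__XXX_
[7] _X___X
_X__X_
__XXXX
XXXX_X
X___XX
__XXX_

19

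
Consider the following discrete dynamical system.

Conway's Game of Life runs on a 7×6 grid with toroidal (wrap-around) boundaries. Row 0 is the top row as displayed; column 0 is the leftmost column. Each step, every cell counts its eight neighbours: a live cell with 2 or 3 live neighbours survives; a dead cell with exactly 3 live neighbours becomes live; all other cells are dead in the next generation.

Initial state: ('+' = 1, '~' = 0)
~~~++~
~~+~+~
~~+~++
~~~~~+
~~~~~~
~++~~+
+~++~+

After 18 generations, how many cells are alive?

2

step 0: ~~~++~
~~+~+~
~~+~++
~~~~~+
~~~~~~
~++~~+
+~++~+
step 1: ~+~~~~
~~+~~~
~~~~++
~~~~++
+~~~~~
~+++++
+~~~~+
step 2: ++~~~~
~~~~~~
~~~+++
+~~~+~
+++~~~
~++++~
~~~+~+
step 3: +~~~~~
+~~~++
~~~+++
+~+~+~
+~~~+~
~~~~++
~~~+~+
step 4: +~~~~~
+~~+~~
~+~~~~
++~~~~
++~~+~
+~~+~~
+~~~~+
step 5: ++~~~~
++~~~~
~++~~~
~~+~~+
~~+~~~
~~~~+~
++~~~+
step 6: ~~+~~~
~~~~~~
~~+~~~
~~++~~
~~~+~~
++~~~+
~+~~~+
step 7: ~~~~~~
~~~~~~
~~++~~
~~++~~
++~++~
~++~++
~++~~+
step 8: ~~~~~~
~~~~~~
~~++~~
~~~~~~
+~~~~~
~~~~~~
~+++++
step 9: ~~+++~
~~~~~~
~~~~~~
~~~~~~
~~~~~~
++++++
~~+++~
step 10: ~~+~+~
~~~+~~
~~~~~~
~~~~~~
++++++
++~~~+
+~~~~~
step 11: ~~~+~~
~~~+~~
~~~~~~
++++++
~~+++~
~~~+~~
+~~~~~
step 12: ~~~~~~
~~~~~~
++~~~+
++~~~+
+~~~~~
~~+++~
~~~~~~
step 13: ~~~~~~
+~~~~~
~+~~~+
~~~~~~
+~+++~
~~~+~~
~~~+~~
step 14: ~~~~~~
+~~~~~
+~~~~~
++++++
~~+++~
~~~~~~
~~~~~~
step 15: ~~~~~~
~~~~~~
~~+++~
+~~~~~
+~~~~~
~~~+~~
~~~~~~
step 16: ~~~~~~
~~~+~~
~~~+~~
~+~+~+
~~~~~~
~~~~~~
~~~~~~
step 17: ~~~~~~
~~~~~~
~~~+~~
~~+~+~
~~~~~~
~~~~~~
~~~~~~
step 18: ~~~~~~
~~~~~~
~~~+~~
~~~+~~
~~~~~~
~~~~~~
~~~~~~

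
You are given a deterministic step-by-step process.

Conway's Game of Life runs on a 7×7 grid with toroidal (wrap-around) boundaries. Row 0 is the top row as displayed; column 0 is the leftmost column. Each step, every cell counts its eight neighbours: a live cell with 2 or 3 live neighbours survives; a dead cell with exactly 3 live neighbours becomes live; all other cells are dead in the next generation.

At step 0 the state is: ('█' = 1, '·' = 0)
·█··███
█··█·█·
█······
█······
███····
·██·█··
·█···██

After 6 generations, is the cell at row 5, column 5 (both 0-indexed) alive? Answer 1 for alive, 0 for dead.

0

step 0: ·█··███
█··█·█·
█······
█······
███····
·██·█··
·█···██
step 1: ·██····
██···█·
██·····
█·····█
█·██···
···█·██
·█·█··█
step 2: ······█
······█
·······
··█···█
██████·
·█·█·██
·█·████
step 3: ····█·█
·······
·······
█·█·███
·······
·······
···█···
step 4: ·······
·······
·····██
·····██
·····██
·······
·······
step 5: ·······
·······
·····██
█···█··
·····██
·······
·······
step 6: ·······
·······
·····██
█···█··
·····██
·······
·······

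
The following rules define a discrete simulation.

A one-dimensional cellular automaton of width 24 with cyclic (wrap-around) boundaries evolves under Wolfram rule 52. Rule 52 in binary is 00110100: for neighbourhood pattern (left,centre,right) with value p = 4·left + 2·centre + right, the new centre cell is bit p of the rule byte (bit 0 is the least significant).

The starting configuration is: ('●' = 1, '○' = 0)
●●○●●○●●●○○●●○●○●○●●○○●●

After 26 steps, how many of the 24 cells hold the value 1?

0) ●●○●●○●●●○○●●○●○●○●●○○●●
1) ○○●○○●○○○●○○○●●●●●○○●○○○
2) ○○●●○●●○○●●○○○○○○○●○●●○○
3) ○○○○●○○●○○○●○○○○○○●●○○●○
4) ○○○○●●○●●○○●●○○○○○○○●○●●
5) ●○○○○○●○○●○○○●○○○○○○●●○○
6) ●●○○○○●●○●●○○●●○○○○○○○●○
7) ○○●○○○○○●○○●○○○●○○○○○○●●
8) ●○●●○○○○●●○●●○○●●○○○○○○○
9) ●●○○●○○○○○●○○●○○○●○○○○○○
10) ○○●○●●○○○○●●○●●○○●●○○○○○
11) ○○●●○○●○○○○○●○○●○○○●○○○○
12) ○○○○●○●●○○○○●●○●●○○●●○○○
13) ○○○○●●○○●○○○○○●○○●○○○●○○
14) ○○○○○○●○●●○○○○●●○●●○○●●○
15) ○○○○○○●●○○●○○○○○●○○●○○○●
16) ●○○○○○○○●○●●○○○○●●○●●○○●
17) ○●○○○○○○●●○○●○○○○○●○○●○○
18) ○●●○○○○○○○●○●●○○○○●●○●●○
19) ○○○●○○○○○○●●○○●○○○○○●○○●
20) ●○○●●○○○○○○○●○●●○○○○●●○●
21) ○●○○○●○○○○○○●●○○●○○○○○●○
22) ○●●○○●●○○○○○○○●○●●○○○○●●
23) ●○○●○○○●○○○○○○●●○○●○○○○○
24) ●●○●●○○●●○○○○○○○●○●●○○○○
25) ○○●○○●○○○●○○○○○○●●○○●○○○
26) ○○●●○●●○○●●○○○○○○○●○●●○○

9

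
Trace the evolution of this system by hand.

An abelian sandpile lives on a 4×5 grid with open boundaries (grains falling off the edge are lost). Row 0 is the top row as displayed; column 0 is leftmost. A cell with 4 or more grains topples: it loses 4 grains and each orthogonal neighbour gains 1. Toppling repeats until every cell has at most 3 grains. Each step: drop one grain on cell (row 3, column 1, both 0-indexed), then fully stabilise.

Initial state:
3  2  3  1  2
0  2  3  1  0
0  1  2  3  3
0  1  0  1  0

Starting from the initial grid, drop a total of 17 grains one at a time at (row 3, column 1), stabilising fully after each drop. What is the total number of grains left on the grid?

gen 0: 3  2  3  1  2
0  2  3  1  0
0  1  2  3  3
0  1  0  1  0
gen 1: 3  2  3  1  2
0  2  3  1  0
0  1  2  3  3
0  2  0  1  0
gen 2: 3  2  3  1  2
0  2  3  1  0
0  1  2  3  3
0  3  0  1  0
gen 3: 3  2  3  1  2
0  2  3  1  0
0  2  2  3  3
1  0  1  1  0
gen 4: 3  2  3  1  2
0  2  3  1  0
0  2  2  3  3
1  1  1  1  0
gen 5: 3  2  3  1  2
0  2  3  1  0
0  2  2  3  3
1  2  1  1  0
gen 6: 3  2  3  1  2
0  2  3  1  0
0  2  2  3  3
1  3  1  1  0
gen 7: 3  2  3  1  2
0  2  3  1  0
0  3  2  3  3
2  0  2  1  0
gen 8: 3  2  3  1  2
0  2  3  1  0
0  3  2  3  3
2  1  2  1  0
gen 9: 3  2  3  1  2
0  2  3  1  0
0  3  2  3  3
2  2  2  1  0
gen 10: 3  2  3  1  2
0  2  3  1  0
0  3  2  3  3
2  3  2  1  0
gen 11: 3  2  3  1  2
0  3  3  1  0
1  0  3  3  3
3  1  3  1  0
gen 12: 3  2  3  1  2
0  3  3  1  0
1  0  3  3  3
3  2  3  1  0
gen 13: 3  2  3  1  2
0  3  3  1  0
1  0  3  3  3
3  3  3  1  0
gen 14: 0  1  1  2  2
2  1  2  3  1
2  3  2  1  0
0  2  1  3  1
gen 15: 0  1  1  2  2
2  1  2  3  1
2  3  2  1  0
0  3  1  3  1
gen 16: 0  1  1  2  2
2  2  2  3  1
3  0  3  1  0
1  1  2  3  1
gen 17: 0  1  1  2  2
2  2  2  3  1
3  0  3  1  0
1  2  2  3  1

32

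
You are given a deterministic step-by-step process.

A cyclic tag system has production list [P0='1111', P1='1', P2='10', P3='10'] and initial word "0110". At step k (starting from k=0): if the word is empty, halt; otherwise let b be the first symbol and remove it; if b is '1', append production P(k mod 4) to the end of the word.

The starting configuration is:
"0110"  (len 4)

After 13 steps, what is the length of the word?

[0] "0110"  (len 4)
[1] "110"  (len 3)
[2] "101"  (len 3)
[3] "0110"  (len 4)
[4] "110"  (len 3)
[5] "101111"  (len 6)
[6] "011111"  (len 6)
[7] "11111"  (len 5)
[8] "111110"  (len 6)
[9] "111101111"  (len 9)
[10] "111011111"  (len 9)
[11] "1101111110"  (len 10)
[12] "10111111010"  (len 11)
[13] "01111110101111"  (len 14)

14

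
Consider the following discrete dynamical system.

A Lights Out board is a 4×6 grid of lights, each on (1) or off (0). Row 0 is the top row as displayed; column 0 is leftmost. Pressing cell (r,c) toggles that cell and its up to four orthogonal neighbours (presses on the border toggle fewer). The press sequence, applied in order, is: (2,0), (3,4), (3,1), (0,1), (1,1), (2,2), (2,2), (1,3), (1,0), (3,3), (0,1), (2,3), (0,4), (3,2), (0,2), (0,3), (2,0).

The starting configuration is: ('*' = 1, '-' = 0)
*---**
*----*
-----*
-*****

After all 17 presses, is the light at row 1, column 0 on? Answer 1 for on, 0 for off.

1

step 0: *---**
*----*
-----*
-*****
step 1: *---**
-----*
**---*
******
step 2: *---**
-----*
**--**
***---
step 3: *---**
-----*
*---**
------
step 4: -**-**
-*---*
*---**
------
step 5: --*-**
*-*--*
**--**
------
step 6: --*-**
*----*
*-****
--*---
step 7: --*-**
*-*--*
**--**
------
step 8: --****
*--***
**-***
------
step 9: *-****
-*-***
-*-***
------
step 10: *-****
-*-***
-*--**
--***-
step 11: -*-***
---***
-*--**
--***-
step 12: -*-***
----**
-***-*
--*-*-
step 13: -*----
-----*
-***-*
--*-*-
step 14: -*----
-----*
-*-*-*
-*-**-
step 15: --**--
--*--*
-*-*-*
-*-**-
step 16: ----*-
--**-*
-*-*-*
-*-**-
step 17: ----*-
*-**-*
*--*-*
**-**-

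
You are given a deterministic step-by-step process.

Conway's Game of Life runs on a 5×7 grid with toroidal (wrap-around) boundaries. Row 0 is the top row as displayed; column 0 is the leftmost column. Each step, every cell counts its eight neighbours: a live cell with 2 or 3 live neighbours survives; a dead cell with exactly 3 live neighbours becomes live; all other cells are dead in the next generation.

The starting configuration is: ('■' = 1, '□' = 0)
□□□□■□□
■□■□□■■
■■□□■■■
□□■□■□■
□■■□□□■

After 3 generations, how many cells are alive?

2

k=0  □□□□■□□
■□■□□■■
■■□□■■■
□□■□■□■
□■■□□□■
k=1  □□■■□□□
□□□■□□□
□□■□■□□
□□■□■□□
■■■□□□□
k=2  □□□■□□□
□□□□■□□
□□■□■□□
□□■□□□□
□□□□□□□
k=3  □□□□□□□
□□□□■□□
□□□□□□□
□□□■□□□
□□□□□□□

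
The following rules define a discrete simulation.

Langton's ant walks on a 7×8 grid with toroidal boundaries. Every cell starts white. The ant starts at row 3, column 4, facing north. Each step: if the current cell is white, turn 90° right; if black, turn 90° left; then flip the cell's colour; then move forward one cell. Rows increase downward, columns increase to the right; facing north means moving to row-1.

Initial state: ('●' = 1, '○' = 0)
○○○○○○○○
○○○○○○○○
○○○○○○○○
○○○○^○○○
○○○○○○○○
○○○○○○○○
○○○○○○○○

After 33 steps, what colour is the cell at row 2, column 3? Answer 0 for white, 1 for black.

1

t=0: ○○○○○○○○
○○○○○○○○
○○○○○○○○
○○○○^○○○
○○○○○○○○
○○○○○○○○
○○○○○○○○
t=1: ○○○○○○○○
○○○○○○○○
○○○○○○○○
○○○○●>○○
○○○○○○○○
○○○○○○○○
○○○○○○○○
t=2: ○○○○○○○○
○○○○○○○○
○○○○○○○○
○○○○●●○○
○○○○○v○○
○○○○○○○○
○○○○○○○○
t=3: ○○○○○○○○
○○○○○○○○
○○○○○○○○
○○○○●●○○
○○○○<●○○
○○○○○○○○
○○○○○○○○
t=4: ○○○○○○○○
○○○○○○○○
○○○○○○○○
○○○○^●○○
○○○○●●○○
○○○○○○○○
○○○○○○○○
t=5: ○○○○○○○○
○○○○○○○○
○○○○○○○○
○○○<○●○○
○○○○●●○○
○○○○○○○○
○○○○○○○○
t=6: ○○○○○○○○
○○○○○○○○
○○○^○○○○
○○○●○●○○
○○○○●●○○
○○○○○○○○
○○○○○○○○
t=7: ○○○○○○○○
○○○○○○○○
○○○●>○○○
○○○●○●○○
○○○○●●○○
○○○○○○○○
○○○○○○○○
t=8: ○○○○○○○○
○○○○○○○○
○○○●●○○○
○○○●v●○○
○○○○●●○○
○○○○○○○○
○○○○○○○○
t=9: ○○○○○○○○
○○○○○○○○
○○○●●○○○
○○○<●●○○
○○○○●●○○
○○○○○○○○
○○○○○○○○
t=10: ○○○○○○○○
○○○○○○○○
○○○●●○○○
○○○○●●○○
○○○v●●○○
○○○○○○○○
○○○○○○○○
t=11: ○○○○○○○○
○○○○○○○○
○○○●●○○○
○○○○●●○○
○○<●●●○○
○○○○○○○○
○○○○○○○○
t=12: ○○○○○○○○
○○○○○○○○
○○○●●○○○
○○^○●●○○
○○●●●●○○
○○○○○○○○
○○○○○○○○
t=13: ○○○○○○○○
○○○○○○○○
○○○●●○○○
○○●>●●○○
○○●●●●○○
○○○○○○○○
○○○○○○○○
t=14: ○○○○○○○○
○○○○○○○○
○○○●●○○○
○○●●●●○○
○○●v●●○○
○○○○○○○○
○○○○○○○○
t=15: ○○○○○○○○
○○○○○○○○
○○○●●○○○
○○●●●●○○
○○●○>●○○
○○○○○○○○
○○○○○○○○
t=16: ○○○○○○○○
○○○○○○○○
○○○●●○○○
○○●●^●○○
○○●○○●○○
○○○○○○○○
○○○○○○○○
t=17: ○○○○○○○○
○○○○○○○○
○○○●●○○○
○○●<○●○○
○○●○○●○○
○○○○○○○○
○○○○○○○○
t=18: ○○○○○○○○
○○○○○○○○
○○○●●○○○
○○●○○●○○
○○●v○●○○
○○○○○○○○
○○○○○○○○
t=19: ○○○○○○○○
○○○○○○○○
○○○●●○○○
○○●○○●○○
○○<●○●○○
○○○○○○○○
○○○○○○○○
t=20: ○○○○○○○○
○○○○○○○○
○○○●●○○○
○○●○○●○○
○○○●○●○○
○○v○○○○○
○○○○○○○○
t=21: ○○○○○○○○
○○○○○○○○
○○○●●○○○
○○●○○●○○
○○○●○●○○
○<●○○○○○
○○○○○○○○
t=22: ○○○○○○○○
○○○○○○○○
○○○●●○○○
○○●○○●○○
○^○●○●○○
○●●○○○○○
○○○○○○○○
t=23: ○○○○○○○○
○○○○○○○○
○○○●●○○○
○○●○○●○○
○●>●○●○○
○●●○○○○○
○○○○○○○○
t=24: ○○○○○○○○
○○○○○○○○
○○○●●○○○
○○●○○●○○
○●●●○●○○
○●v○○○○○
○○○○○○○○
t=25: ○○○○○○○○
○○○○○○○○
○○○●●○○○
○○●○○●○○
○●●●○●○○
○●○>○○○○
○○○○○○○○
t=26: ○○○○○○○○
○○○○○○○○
○○○●●○○○
○○●○○●○○
○●●●○●○○
○●○●○○○○
○○○v○○○○
t=27: ○○○○○○○○
○○○○○○○○
○○○●●○○○
○○●○○●○○
○●●●○●○○
○●○●○○○○
○○<●○○○○
t=28: ○○○○○○○○
○○○○○○○○
○○○●●○○○
○○●○○●○○
○●●●○●○○
○●^●○○○○
○○●●○○○○
t=29: ○○○○○○○○
○○○○○○○○
○○○●●○○○
○○●○○●○○
○●●●○●○○
○●●>○○○○
○○●●○○○○
t=30: ○○○○○○○○
○○○○○○○○
○○○●●○○○
○○●○○●○○
○●●^○●○○
○●●○○○○○
○○●●○○○○
t=31: ○○○○○○○○
○○○○○○○○
○○○●●○○○
○○●○○●○○
○●<○○●○○
○●●○○○○○
○○●●○○○○
t=32: ○○○○○○○○
○○○○○○○○
○○○●●○○○
○○●○○●○○
○●○○○●○○
○●v○○○○○
○○●●○○○○
t=33: ○○○○○○○○
○○○○○○○○
○○○●●○○○
○○●○○●○○
○●○○○●○○
○●○>○○○○
○○●●○○○○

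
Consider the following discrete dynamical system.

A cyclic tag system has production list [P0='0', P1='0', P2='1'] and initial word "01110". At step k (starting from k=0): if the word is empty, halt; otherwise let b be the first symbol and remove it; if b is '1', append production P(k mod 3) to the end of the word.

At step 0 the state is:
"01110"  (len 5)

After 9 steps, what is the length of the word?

0

step 0: "01110"  (len 5)
step 1: "1110"  (len 4)
step 2: "1100"  (len 4)
step 3: "1001"  (len 4)
step 4: "0010"  (len 4)
step 5: "010"  (len 3)
step 6: "10"  (len 2)
step 7: "00"  (len 2)
step 8: "0"  (len 1)
step 9: (halted — word empty)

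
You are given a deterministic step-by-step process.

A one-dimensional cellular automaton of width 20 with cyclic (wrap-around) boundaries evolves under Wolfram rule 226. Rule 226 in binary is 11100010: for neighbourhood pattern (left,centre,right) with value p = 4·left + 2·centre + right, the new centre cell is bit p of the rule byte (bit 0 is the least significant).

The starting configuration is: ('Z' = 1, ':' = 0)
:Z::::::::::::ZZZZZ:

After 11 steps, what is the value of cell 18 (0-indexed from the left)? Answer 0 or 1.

step 0: :Z::::::::::::ZZZZZ:
step 1: Z::::::::::::Z:ZZZZ:
step 2: ::::::::::::Z:Z:ZZZZ
step 3: :::::::::::Z:Z:Z:ZZZ
step 4: ::::::::::Z:Z:Z:Z:ZZ
step 5: :::::::::Z:Z:Z:Z:Z:Z
step 6: ::::::::Z:Z:Z:Z:Z:Z:
step 7: :::::::Z:Z:Z:Z:Z:Z::
step 8: ::::::Z:Z:Z:Z:Z:Z:::
step 9: :::::Z:Z:Z:Z:Z:Z::::
step 10: ::::Z:Z:Z:Z:Z:Z:::::
step 11: :::Z:Z:Z:Z:Z:Z::::::

0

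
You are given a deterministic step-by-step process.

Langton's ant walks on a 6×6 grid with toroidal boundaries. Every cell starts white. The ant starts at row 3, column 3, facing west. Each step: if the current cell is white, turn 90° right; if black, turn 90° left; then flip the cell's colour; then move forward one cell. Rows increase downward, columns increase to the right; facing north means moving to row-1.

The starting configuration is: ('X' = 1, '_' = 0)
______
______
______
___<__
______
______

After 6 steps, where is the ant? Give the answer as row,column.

4,2

gen 0: ______
______
______
___<__
______
______
gen 1: ______
______
___^__
___X__
______
______
gen 2: ______
______
___X>_
___X__
______
______
gen 3: ______
______
___XX_
___Xv_
______
______
gen 4: ______
______
___XX_
___<X_
______
______
gen 5: ______
______
___XX_
____X_
___v__
______
gen 6: ______
______
___XX_
____X_
__<X__
______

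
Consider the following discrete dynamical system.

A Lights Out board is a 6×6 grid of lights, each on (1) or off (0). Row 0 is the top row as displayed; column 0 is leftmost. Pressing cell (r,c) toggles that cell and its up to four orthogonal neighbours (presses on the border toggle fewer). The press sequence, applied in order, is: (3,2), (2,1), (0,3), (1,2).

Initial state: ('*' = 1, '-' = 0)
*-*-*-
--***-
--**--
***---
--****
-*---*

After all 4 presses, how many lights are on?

16

0) *-*-*-
--***-
--**--
***---
--****
-*---*
1) *-*-*-
--***-
---*--
*--*--
---***
-*---*
2) *-*-*-
-****-
****--
**-*--
---***
-*---*
3) *--*--
-**-*-
****--
**-*--
---***
-*---*
4) *-**--
---**-
**-*--
**-*--
---***
-*---*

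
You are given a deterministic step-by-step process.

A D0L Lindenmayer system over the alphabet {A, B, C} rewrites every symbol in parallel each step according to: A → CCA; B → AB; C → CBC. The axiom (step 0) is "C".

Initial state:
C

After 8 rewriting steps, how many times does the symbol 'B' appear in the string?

step 0: C
step 1: CBC
step 2: CBCABCBC
step 3: CBCABCBCCCAABCBCABCBC
step 4: CBCABCBCCCAABCBCABCBCCBCCBCCCACCAABCBCABCBCCCAABCBCABCBC
step 5: CBCABCBCCCAABCBCABCBCCBCCBCCCACCAABCBCABCBCCCAABCBCABCBCCB…ABCBCABCBCCCAABCBCABCBCCBCCBCCCACCAABCBCABCBCCCAABCBCABCBC  (len 151)
step 6: CBCABCBCCCAABCBCABCBCCBCCBCCCACCAABCBCABCBCCCAABCBCABCBCCB…ABCBCABCBCCCAABCBCABCBCCBCCBCCCACCAABCBCABCBCCCAABCBCABCBC  (len 408)
step 7: CBCABCBCCCAABCBCABCBCCBCCBCCCACCAABCBCABCBCCCAABCBCABCBCCB…ABCBCABCBCCCAABCBCABCBCCBCCBCCCACCAABCBCABCBCCCAABCBCABCBC  (len 1101)
step 8: CBCABCBCCCAABCBCABCBCCBCCBCCCACCAABCBCABCBCCCAABCBCABCBCCB…ABCBCABCBCCCAABCBCABCBCCBCCBCCCACCAABCBCABCBCCCAABCBCABCBC  (len 2968)

905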